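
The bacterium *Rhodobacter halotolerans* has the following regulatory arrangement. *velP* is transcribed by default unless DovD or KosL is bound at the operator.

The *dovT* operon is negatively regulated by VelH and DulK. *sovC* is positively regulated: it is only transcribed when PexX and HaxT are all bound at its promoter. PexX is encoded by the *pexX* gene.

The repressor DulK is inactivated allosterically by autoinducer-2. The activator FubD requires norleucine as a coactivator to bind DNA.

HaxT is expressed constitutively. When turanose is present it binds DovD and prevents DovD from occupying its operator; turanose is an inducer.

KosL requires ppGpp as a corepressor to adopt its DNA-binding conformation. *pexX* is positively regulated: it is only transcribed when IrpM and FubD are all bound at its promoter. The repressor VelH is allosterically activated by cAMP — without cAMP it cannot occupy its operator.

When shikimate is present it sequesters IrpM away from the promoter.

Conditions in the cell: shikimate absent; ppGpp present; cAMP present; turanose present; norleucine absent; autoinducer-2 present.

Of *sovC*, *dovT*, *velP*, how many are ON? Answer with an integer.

0

Shikimate is absent, so IrpM is active.
Norleucine is absent, so FubD is inactive.
Required activator FubD is absent, so *pexX* is not transcribed.
So PexX is not produced.
HaxT is produced constitutively and is active.
Required activator PexX is absent, so *sovC* is not transcribed.
→ *sovC* is OFF.
cAMP is present, so VelH is active.
Autoinducer-2 is present, so DulK is inactive.
With repressor VelH bound, *dovT* is not transcribed.
→ *dovT* is OFF.
Turanose is present, so DovD is inactive.
ppGpp is present, so KosL is active.
With repressor KosL bound, *velP* is not transcribed.
→ *velP* is OFF.
0 of the 3 genes are transcribed.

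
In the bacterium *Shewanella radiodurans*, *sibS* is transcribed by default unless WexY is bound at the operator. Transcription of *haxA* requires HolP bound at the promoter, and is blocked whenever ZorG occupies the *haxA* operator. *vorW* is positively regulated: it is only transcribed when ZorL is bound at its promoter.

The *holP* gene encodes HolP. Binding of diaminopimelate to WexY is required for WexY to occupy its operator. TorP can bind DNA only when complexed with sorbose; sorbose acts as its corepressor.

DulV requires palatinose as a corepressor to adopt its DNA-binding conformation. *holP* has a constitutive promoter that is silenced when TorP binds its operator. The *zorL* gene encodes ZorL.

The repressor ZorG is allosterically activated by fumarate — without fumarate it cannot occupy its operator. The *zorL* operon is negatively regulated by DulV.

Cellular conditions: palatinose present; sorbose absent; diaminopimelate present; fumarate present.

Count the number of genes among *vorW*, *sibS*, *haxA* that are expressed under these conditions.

Palatinose is present, so DulV is active.
With repressor DulV bound, *zorL* is not transcribed.
So ZorL is not produced.
Required activator ZorL is absent, so *vorW* is not transcribed.
→ *vorW* is OFF.
Diaminopimelate is present, so WexY is active.
With repressor WexY bound, *sibS* is not transcribed.
→ *sibS* is OFF.
Sorbose is absent, so TorP is inactive.
With no repressor bound, *holP* is transcribed.
So HolP is produced and active.
Fumarate is present, so ZorG is active.
With repressor ZorG bound, *haxA* is not transcribed.
→ *haxA* is OFF.
0 of the 3 genes are transcribed.

0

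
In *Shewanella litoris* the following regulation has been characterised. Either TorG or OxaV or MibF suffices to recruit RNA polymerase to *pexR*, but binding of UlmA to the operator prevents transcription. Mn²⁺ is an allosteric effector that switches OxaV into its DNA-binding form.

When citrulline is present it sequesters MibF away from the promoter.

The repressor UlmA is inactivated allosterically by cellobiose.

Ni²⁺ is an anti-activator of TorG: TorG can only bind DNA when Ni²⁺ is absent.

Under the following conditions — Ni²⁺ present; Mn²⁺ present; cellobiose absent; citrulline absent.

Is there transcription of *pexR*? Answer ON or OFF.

OFF

Ni²⁺ is present, so TorG is inactive.
Mn²⁺ is present, so OxaV is active.
Cellobiose is absent, so UlmA is active.
Citrulline is absent, so MibF is active.
With repressor UlmA bound, *pexR* is not transcribed.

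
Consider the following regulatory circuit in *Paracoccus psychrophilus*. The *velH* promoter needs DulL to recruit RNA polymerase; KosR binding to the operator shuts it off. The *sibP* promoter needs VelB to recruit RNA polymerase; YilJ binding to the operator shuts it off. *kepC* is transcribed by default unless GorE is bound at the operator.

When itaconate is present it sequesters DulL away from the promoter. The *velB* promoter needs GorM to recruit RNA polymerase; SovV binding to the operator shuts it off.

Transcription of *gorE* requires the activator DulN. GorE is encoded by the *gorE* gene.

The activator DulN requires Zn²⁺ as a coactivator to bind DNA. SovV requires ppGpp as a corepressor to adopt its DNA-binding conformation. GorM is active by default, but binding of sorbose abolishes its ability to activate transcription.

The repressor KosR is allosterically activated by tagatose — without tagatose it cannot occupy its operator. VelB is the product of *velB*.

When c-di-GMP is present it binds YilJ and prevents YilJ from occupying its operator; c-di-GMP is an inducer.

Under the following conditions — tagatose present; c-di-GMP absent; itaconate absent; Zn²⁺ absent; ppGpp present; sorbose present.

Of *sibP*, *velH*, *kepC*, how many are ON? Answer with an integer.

1

c-di-GMP is absent, so YilJ is active.
ppGpp is present, so SovV is active.
Sorbose is present, so GorM is inactive.
With repressor SovV bound, *velB* is not transcribed.
So VelB is not produced.
With repressor YilJ bound, *sibP* is not transcribed.
→ *sibP* is OFF.
Tagatose is present, so KosR is active.
Itaconate is absent, so DulL is active.
With repressor KosR bound, *velH* is not transcribed.
→ *velH* is OFF.
Zn²⁺ is absent, so DulN is inactive.
Required activator DulN is absent, so *gorE* is not transcribed.
So GorE is not produced.
With no repressor bound, *kepC* is transcribed.
→ *kepC* is ON.
1 of the 3 genes is transcribed.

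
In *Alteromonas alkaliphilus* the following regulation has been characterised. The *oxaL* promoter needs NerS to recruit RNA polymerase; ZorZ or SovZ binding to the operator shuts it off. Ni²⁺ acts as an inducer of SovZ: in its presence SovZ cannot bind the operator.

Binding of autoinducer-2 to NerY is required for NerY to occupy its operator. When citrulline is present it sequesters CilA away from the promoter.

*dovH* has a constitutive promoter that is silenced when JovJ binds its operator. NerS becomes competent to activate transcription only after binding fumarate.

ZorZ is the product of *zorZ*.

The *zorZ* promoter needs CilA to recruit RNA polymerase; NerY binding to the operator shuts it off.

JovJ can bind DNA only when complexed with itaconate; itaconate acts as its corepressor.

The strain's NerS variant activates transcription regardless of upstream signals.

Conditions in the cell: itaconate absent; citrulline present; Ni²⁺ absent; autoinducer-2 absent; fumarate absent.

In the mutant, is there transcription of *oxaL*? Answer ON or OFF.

OFF

Autoinducer-2 is absent, so NerY is inactive.
Citrulline is present, so CilA is inactive.
Required activator CilA is absent, so *zorZ* is not transcribed.
So ZorZ is not produced.
NerS is constitutively active in this strain.
Ni²⁺ is absent, so SovZ is active.
With repressor SovZ bound, *oxaL* is not transcribed.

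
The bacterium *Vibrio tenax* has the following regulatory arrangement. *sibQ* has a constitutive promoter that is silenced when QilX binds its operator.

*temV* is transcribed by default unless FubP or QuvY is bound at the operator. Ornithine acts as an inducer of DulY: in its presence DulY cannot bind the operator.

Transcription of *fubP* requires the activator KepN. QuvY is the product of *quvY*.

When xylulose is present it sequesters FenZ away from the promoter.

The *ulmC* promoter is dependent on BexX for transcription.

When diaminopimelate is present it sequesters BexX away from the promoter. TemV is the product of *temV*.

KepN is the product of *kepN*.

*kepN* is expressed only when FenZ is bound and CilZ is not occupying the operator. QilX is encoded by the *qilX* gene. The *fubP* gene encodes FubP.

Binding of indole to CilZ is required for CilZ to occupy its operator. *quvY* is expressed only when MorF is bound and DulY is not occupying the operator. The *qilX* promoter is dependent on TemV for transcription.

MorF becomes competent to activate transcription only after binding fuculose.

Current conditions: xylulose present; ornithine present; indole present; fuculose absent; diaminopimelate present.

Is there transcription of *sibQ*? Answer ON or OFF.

OFF

Indole is present, so CilZ is active.
Xylulose is present, so FenZ is inactive.
With repressor CilZ bound, *kepN* is not transcribed.
So KepN is not produced.
Required activator KepN is absent, so *fubP* is not transcribed.
So FubP is not produced.
Ornithine is present, so DulY is inactive.
Fuculose is absent, so MorF is inactive.
Required activator MorF is absent, so *quvY* is not transcribed.
So QuvY is not produced.
With no repressor bound, *temV* is transcribed.
So TemV is produced and active.
No repressor is bound and TemV is active, so *qilX* is transcribed.
So QilX is produced and active.
With repressor QilX bound, *sibQ* is not transcribed.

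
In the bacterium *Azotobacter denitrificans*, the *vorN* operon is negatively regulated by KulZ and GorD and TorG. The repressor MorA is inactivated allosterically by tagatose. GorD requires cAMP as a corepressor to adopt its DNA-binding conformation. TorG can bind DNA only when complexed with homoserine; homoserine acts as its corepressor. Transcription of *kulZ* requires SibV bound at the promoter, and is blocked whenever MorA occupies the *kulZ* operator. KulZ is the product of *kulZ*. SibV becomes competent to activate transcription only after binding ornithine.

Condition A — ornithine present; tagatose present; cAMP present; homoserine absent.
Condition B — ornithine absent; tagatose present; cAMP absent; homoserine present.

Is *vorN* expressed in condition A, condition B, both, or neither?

Condition A:
Ornithine is present, so SibV is active.
Tagatose is present, so MorA is inactive.
No repressor is bound and SibV is active, so *kulZ* is transcribed.
So KulZ is produced and active.
cAMP is present, so GorD is active.
Homoserine is absent, so TorG is inactive.
With repressor KulZ bound, *vorN* is not transcribed.
→ *vorN* is OFF in A.
Condition B:
Ornithine is absent, so SibV is inactive.
Tagatose is present, so MorA is inactive.
Required activator SibV is absent, so *kulZ* is not transcribed.
So KulZ is not produced.
cAMP is absent, so GorD is inactive.
Homoserine is present, so TorG is active.
With repressor TorG bound, *vorN* is not transcribed.
→ *vorN* is OFF in B.

neither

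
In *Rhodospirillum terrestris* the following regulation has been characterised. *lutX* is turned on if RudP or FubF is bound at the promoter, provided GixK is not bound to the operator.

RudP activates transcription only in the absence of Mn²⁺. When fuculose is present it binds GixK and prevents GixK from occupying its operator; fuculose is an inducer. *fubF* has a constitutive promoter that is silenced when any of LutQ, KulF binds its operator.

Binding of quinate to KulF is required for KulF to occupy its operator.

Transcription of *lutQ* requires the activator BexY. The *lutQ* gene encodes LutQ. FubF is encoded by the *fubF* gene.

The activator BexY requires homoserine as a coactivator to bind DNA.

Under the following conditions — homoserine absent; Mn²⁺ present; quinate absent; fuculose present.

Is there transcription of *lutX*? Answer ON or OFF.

Mn²⁺ is present, so RudP is inactive.
Fuculose is present, so GixK is inactive.
Homoserine is absent, so BexY is inactive.
Required activator BexY is absent, so *lutQ* is not transcribed.
So LutQ is not produced.
Quinate is absent, so KulF is inactive.
With no repressor bound, *fubF* is transcribed.
So FubF is produced and active.
Activator FubF is present, so *lutX* is transcribed.

ON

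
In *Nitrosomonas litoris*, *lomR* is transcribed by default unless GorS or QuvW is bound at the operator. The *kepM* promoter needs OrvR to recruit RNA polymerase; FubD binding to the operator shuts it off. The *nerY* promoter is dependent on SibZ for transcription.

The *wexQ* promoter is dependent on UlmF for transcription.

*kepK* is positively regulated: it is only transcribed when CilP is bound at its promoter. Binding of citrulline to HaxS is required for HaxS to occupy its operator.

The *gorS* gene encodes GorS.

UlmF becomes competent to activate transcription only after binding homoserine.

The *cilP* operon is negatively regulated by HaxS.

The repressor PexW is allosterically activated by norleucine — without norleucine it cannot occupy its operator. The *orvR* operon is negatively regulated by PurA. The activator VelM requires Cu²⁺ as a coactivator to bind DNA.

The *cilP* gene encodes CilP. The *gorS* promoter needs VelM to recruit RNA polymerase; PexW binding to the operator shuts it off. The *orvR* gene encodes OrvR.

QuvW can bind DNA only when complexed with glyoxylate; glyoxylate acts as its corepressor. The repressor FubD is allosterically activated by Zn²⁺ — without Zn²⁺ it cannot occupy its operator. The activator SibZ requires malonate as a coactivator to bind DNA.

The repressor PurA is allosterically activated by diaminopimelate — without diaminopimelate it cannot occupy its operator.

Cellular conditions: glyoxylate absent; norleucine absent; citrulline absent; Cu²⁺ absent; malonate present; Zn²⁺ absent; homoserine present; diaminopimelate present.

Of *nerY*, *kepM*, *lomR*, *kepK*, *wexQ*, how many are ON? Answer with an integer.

Malonate is present, so SibZ is active.
No repressor is bound and SibZ is active, so *nerY* is transcribed.
→ *nerY* is ON.
Zn²⁺ is absent, so FubD is inactive.
Diaminopimelate is present, so PurA is active.
With repressor PurA bound, *orvR* is not transcribed.
So OrvR is not produced.
Required activator OrvR is absent, so *kepM* is not transcribed.
→ *kepM* is OFF.
Norleucine is absent, so PexW is inactive.
Cu²⁺ is absent, so VelM is inactive.
Required activator VelM is absent, so *gorS* is not transcribed.
So GorS is not produced.
Glyoxylate is absent, so QuvW is inactive.
With no repressor bound, *lomR* is transcribed.
→ *lomR* is ON.
Citrulline is absent, so HaxS is inactive.
With no repressor bound, *cilP* is transcribed.
So CilP is produced and active.
No repressor is bound and CilP is active, so *kepK* is transcribed.
→ *kepK* is ON.
Homoserine is present, so UlmF is active.
No repressor is bound and UlmF is active, so *wexQ* is transcribed.
→ *wexQ* is ON.
4 of the 5 genes are transcribed.

4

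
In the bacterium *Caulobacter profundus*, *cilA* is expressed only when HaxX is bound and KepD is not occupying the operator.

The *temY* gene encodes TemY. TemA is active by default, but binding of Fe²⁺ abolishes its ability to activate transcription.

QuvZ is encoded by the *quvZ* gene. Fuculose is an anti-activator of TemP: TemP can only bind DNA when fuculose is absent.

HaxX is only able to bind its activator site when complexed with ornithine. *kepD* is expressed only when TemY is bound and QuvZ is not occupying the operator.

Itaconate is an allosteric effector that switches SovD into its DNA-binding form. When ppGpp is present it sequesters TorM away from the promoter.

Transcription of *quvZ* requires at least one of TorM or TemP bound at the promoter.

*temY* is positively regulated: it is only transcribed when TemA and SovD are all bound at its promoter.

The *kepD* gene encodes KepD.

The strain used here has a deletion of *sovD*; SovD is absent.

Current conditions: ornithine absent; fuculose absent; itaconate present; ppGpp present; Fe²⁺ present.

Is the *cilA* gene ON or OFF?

OFF

ppGpp is present, so TorM is inactive.
Fuculose is absent, so TemP is active.
Activator TemP is present, so *quvZ* is transcribed.
So QuvZ is produced and active.
Fe²⁺ is present, so TemA is inactive.
SovD is non-functional in this strain, so it has no effect.
Required activator TemA is absent, so *temY* is not transcribed.
So TemY is not produced.
With repressor QuvZ bound, *kepD* is not transcribed.
So KepD is not produced.
Ornithine is absent, so HaxX is inactive.
Required activator HaxX is absent, so *cilA* is not transcribed.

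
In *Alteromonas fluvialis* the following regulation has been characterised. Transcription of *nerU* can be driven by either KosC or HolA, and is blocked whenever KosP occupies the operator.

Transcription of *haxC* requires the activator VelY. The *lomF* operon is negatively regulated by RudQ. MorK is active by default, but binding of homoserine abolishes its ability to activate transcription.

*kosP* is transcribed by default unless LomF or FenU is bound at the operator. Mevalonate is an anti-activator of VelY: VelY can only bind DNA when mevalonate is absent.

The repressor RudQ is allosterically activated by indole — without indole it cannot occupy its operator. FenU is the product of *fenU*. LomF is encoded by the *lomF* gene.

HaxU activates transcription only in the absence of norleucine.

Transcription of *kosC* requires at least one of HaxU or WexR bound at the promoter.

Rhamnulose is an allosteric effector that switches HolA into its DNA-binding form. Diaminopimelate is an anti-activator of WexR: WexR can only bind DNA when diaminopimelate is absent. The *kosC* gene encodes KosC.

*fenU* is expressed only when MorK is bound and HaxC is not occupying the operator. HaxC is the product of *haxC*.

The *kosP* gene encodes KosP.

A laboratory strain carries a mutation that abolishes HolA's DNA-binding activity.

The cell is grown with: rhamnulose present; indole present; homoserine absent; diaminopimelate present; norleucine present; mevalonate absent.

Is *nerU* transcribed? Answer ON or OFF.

Norleucine is present, so HaxU is inactive.
Diaminopimelate is present, so WexR is inactive.
No activator is available at the *kosC* promoter, so *kosC* is not transcribed.
So KosC is not produced.
HolA is non-functional in this strain, so it has no effect.
Indole is present, so RudQ is active.
With repressor RudQ bound, *lomF* is not transcribed.
So LomF is not produced.
Homoserine is absent, so MorK is active.
Mevalonate is absent, so VelY is active.
No repressor is bound and VelY is active, so *haxC* is transcribed.
So HaxC is produced and active.
With repressor HaxC bound, *fenU* is not transcribed.
So FenU is not produced.
With no repressor bound, *kosP* is transcribed.
So KosP is produced and active.
With repressor KosP bound, *nerU* is not transcribed.

OFF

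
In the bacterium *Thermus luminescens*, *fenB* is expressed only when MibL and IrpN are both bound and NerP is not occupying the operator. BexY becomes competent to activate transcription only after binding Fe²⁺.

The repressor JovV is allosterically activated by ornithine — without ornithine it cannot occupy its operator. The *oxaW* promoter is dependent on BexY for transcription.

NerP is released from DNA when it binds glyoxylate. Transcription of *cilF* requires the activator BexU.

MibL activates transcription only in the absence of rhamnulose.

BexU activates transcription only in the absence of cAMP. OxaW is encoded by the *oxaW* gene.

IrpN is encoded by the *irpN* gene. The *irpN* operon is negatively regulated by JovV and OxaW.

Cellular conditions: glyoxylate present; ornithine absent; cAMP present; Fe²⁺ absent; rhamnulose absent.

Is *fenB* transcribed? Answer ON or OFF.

Glyoxylate is present, so NerP is inactive.
Rhamnulose is absent, so MibL is active.
Ornithine is absent, so JovV is inactive.
Fe²⁺ is absent, so BexY is inactive.
Required activator BexY is absent, so *oxaW* is not transcribed.
So OxaW is not produced.
With no repressor bound, *irpN* is transcribed.
So IrpN is produced and active.
No repressor is bound and MibL and IrpN are active, so *fenB* is transcribed.

ON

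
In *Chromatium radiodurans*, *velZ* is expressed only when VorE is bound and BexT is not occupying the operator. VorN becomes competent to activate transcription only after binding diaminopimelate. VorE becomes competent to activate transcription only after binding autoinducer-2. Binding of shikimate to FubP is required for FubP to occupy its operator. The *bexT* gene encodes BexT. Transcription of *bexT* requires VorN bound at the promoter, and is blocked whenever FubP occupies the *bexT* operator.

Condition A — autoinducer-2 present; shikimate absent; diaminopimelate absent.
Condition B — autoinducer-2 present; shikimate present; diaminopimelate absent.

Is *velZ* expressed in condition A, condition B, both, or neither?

Condition A:
Autoinducer-2 is present, so VorE is active.
Shikimate is absent, so FubP is inactive.
Diaminopimelate is absent, so VorN is inactive.
Required activator VorN is absent, so *bexT* is not transcribed.
So BexT is not produced.
No repressor is bound and VorE is active, so *velZ* is transcribed.
→ *velZ* is ON in A.
Condition B:
Autoinducer-2 is present, so VorE is active.
Shikimate is present, so FubP is active.
Diaminopimelate is absent, so VorN is inactive.
With repressor FubP bound, *bexT* is not transcribed.
So BexT is not produced.
No repressor is bound and VorE is active, so *velZ* is transcribed.
→ *velZ* is ON in B.

both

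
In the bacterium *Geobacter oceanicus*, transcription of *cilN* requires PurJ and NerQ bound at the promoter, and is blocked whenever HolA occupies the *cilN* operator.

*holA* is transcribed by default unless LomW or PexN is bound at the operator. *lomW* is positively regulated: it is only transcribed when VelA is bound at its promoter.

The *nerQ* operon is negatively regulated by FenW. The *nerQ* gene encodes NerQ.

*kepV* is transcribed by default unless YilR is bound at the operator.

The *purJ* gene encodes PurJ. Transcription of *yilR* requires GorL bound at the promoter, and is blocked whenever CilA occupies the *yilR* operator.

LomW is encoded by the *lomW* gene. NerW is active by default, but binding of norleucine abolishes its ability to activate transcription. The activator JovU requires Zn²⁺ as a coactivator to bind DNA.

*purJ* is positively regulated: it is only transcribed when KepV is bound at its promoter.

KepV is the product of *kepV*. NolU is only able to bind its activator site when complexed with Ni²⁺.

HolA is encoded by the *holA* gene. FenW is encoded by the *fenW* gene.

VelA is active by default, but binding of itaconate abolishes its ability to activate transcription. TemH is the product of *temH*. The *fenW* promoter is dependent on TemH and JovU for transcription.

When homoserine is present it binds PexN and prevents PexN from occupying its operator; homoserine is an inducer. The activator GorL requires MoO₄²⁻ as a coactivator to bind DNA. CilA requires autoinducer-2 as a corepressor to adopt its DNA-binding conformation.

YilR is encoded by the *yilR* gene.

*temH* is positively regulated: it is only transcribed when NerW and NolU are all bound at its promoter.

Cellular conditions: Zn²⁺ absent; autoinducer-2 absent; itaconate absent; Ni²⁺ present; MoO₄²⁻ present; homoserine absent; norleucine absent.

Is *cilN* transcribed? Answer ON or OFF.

OFF

Autoinducer-2 is absent, so CilA is inactive.
MoO₄²⁻ is present, so GorL is active.
No repressor is bound and GorL is active, so *yilR* is transcribed.
So YilR is produced and active.
With repressor YilR bound, *kepV* is not transcribed.
So KepV is not produced.
Required activator KepV is absent, so *purJ* is not transcribed.
So PurJ is not produced.
Norleucine is absent, so NerW is active.
Ni²⁺ is present, so NolU is active.
No repressor is bound and NerW and NolU are active, so *temH* is transcribed.
So TemH is produced and active.
Zn²⁺ is absent, so JovU is inactive.
Required activator JovU is absent, so *fenW* is not transcribed.
So FenW is not produced.
With no repressor bound, *nerQ* is transcribed.
So NerQ is produced and active.
Itaconate is absent, so VelA is active.
No repressor is bound and VelA is active, so *lomW* is transcribed.
So LomW is produced and active.
Homoserine is absent, so PexN is active.
With repressor LomW bound, *holA* is not transcribed.
So HolA is not produced.
Required activator PurJ is absent, so *cilN* is not transcribed.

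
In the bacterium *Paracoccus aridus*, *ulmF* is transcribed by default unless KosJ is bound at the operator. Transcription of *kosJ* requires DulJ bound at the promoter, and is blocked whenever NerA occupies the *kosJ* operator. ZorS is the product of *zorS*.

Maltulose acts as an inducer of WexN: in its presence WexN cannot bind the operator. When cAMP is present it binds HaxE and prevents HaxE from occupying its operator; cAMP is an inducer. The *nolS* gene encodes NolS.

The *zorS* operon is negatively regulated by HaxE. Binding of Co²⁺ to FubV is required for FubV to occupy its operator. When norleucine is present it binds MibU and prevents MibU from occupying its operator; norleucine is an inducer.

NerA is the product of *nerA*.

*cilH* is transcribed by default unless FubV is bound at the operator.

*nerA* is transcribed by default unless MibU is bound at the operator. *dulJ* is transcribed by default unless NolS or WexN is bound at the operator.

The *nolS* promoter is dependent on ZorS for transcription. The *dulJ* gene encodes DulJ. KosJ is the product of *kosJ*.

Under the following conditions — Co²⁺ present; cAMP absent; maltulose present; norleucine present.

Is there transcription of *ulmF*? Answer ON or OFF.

cAMP is absent, so HaxE is active.
With repressor HaxE bound, *zorS* is not transcribed.
So ZorS is not produced.
Required activator ZorS is absent, so *nolS* is not transcribed.
So NolS is not produced.
Maltulose is present, so WexN is inactive.
With no repressor bound, *dulJ* is transcribed.
So DulJ is produced and active.
Norleucine is present, so MibU is inactive.
With no repressor bound, *nerA* is transcribed.
So NerA is produced and active.
With repressor NerA bound, *kosJ* is not transcribed.
So KosJ is not produced.
With no repressor bound, *ulmF* is transcribed.

ON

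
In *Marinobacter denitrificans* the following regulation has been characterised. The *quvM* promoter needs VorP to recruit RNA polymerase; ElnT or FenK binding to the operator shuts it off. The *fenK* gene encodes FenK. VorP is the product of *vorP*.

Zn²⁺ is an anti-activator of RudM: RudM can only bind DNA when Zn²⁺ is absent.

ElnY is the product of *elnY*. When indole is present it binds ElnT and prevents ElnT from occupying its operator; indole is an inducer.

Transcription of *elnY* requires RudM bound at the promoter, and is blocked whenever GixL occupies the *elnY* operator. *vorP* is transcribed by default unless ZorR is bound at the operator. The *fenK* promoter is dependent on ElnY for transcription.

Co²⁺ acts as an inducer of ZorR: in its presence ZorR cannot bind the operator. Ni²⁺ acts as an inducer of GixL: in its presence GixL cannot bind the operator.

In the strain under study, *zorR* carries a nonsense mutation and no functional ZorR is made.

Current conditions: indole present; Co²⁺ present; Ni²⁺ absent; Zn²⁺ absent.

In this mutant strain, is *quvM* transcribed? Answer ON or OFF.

ON

Indole is present, so ElnT is inactive.
ZorR is non-functional in this strain, so it has no effect.
With no repressor bound, *vorP* is transcribed.
So VorP is produced and active.
Ni²⁺ is absent, so GixL is active.
Zn²⁺ is absent, so RudM is active.
With repressor GixL bound, *elnY* is not transcribed.
So ElnY is not produced.
Required activator ElnY is absent, so *fenK* is not transcribed.
So FenK is not produced.
No repressor is bound and VorP is active, so *quvM* is transcribed.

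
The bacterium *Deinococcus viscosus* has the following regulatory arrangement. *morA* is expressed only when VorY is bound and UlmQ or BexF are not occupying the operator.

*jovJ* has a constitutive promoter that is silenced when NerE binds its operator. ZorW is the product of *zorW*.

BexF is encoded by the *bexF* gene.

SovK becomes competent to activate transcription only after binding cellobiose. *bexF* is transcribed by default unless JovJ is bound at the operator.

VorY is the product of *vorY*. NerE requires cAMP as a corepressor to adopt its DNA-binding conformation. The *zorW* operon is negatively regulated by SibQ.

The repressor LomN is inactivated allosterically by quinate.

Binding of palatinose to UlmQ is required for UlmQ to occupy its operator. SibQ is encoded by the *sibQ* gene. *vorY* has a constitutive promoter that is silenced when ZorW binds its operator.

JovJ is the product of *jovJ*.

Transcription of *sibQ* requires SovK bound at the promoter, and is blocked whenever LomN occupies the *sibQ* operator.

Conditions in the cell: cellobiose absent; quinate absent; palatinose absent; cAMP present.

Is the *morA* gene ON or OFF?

OFF

Palatinose is absent, so UlmQ is inactive.
Cellobiose is absent, so SovK is inactive.
Quinate is absent, so LomN is active.
With repressor LomN bound, *sibQ* is not transcribed.
So SibQ is not produced.
With no repressor bound, *zorW* is transcribed.
So ZorW is produced and active.
With repressor ZorW bound, *vorY* is not transcribed.
So VorY is not produced.
cAMP is present, so NerE is active.
With repressor NerE bound, *jovJ* is not transcribed.
So JovJ is not produced.
With no repressor bound, *bexF* is transcribed.
So BexF is produced and active.
With repressor BexF bound, *morA* is not transcribed.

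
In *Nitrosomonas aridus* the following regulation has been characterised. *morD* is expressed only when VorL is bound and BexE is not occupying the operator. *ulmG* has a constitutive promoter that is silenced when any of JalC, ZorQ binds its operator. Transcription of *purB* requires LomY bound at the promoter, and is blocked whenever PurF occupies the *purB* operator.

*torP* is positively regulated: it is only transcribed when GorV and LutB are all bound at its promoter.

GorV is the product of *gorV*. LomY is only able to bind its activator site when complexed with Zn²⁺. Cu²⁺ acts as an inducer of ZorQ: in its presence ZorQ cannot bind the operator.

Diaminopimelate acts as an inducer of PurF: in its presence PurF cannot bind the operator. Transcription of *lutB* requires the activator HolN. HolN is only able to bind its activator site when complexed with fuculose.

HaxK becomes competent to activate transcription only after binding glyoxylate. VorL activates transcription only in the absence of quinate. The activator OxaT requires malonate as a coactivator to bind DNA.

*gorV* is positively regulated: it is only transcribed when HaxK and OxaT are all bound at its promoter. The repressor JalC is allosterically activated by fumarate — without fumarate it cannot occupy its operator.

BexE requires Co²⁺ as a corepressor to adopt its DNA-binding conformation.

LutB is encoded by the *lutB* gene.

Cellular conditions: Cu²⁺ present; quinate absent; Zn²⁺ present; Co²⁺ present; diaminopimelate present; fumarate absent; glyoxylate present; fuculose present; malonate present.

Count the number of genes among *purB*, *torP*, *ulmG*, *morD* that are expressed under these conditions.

Zn²⁺ is present, so LomY is active.
Diaminopimelate is present, so PurF is inactive.
No repressor is bound and LomY is active, so *purB* is transcribed.
→ *purB* is ON.
Glyoxylate is present, so HaxK is active.
Malonate is present, so OxaT is active.
No repressor is bound and HaxK and OxaT are active, so *gorV* is transcribed.
So GorV is produced and active.
Fuculose is present, so HolN is active.
No repressor is bound and HolN is active, so *lutB* is transcribed.
So LutB is produced and active.
No repressor is bound and GorV and LutB are active, so *torP* is transcribed.
→ *torP* is ON.
Fumarate is absent, so JalC is inactive.
Cu²⁺ is present, so ZorQ is inactive.
With no repressor bound, *ulmG* is transcribed.
→ *ulmG* is ON.
Quinate is absent, so VorL is active.
Co²⁺ is present, so BexE is active.
With repressor BexE bound, *morD* is not transcribed.
→ *morD* is OFF.
3 of the 4 genes are transcribed.

3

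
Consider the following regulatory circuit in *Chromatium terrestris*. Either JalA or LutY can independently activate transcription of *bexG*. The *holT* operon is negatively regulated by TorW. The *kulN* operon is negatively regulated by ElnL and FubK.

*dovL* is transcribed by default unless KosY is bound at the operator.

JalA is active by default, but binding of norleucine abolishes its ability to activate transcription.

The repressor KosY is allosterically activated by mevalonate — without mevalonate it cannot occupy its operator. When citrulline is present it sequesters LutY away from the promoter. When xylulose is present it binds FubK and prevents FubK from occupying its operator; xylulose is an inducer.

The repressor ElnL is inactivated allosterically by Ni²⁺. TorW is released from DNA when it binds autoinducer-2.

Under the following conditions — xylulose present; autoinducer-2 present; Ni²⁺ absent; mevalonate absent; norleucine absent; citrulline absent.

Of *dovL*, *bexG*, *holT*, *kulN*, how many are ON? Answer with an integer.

3

Mevalonate is absent, so KosY is inactive.
With no repressor bound, *dovL* is transcribed.
→ *dovL* is ON.
Norleucine is absent, so JalA is active.
Citrulline is absent, so LutY is active.
Activator JalA is present, so *bexG* is transcribed.
→ *bexG* is ON.
Autoinducer-2 is present, so TorW is inactive.
With no repressor bound, *holT* is transcribed.
→ *holT* is ON.
Ni²⁺ is absent, so ElnL is active.
Xylulose is present, so FubK is inactive.
With repressor ElnL bound, *kulN* is not transcribed.
→ *kulN* is OFF.
3 of the 4 genes are transcribed.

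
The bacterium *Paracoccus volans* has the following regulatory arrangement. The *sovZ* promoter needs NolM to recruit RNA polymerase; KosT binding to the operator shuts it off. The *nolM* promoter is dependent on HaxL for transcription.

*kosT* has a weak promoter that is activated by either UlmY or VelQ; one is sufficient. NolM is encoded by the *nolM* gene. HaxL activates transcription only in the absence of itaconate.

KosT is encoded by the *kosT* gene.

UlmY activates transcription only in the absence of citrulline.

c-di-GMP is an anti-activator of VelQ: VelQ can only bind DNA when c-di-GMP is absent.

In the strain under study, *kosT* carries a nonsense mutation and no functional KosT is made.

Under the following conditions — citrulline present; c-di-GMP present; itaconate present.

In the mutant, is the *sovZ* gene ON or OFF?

Itaconate is present, so HaxL is inactive.
Required activator HaxL is absent, so *nolM* is not transcribed.
So NolM is not produced.
KosT is non-functional in this strain, so it has no effect.
Required activator NolM is absent, so *sovZ* is not transcribed.

OFF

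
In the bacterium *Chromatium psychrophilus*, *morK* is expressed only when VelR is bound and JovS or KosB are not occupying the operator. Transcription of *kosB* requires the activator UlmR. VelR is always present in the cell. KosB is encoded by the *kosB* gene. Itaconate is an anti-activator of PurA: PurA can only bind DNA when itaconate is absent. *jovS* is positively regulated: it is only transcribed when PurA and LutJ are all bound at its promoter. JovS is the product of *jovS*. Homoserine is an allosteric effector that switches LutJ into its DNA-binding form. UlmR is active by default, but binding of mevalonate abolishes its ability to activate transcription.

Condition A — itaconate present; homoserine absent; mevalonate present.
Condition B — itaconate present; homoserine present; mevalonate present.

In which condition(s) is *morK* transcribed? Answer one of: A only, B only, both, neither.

Condition A:
Itaconate is present, so PurA is inactive.
Homoserine is absent, so LutJ is inactive.
Required activator PurA is absent, so *jovS* is not transcribed.
So JovS is not produced.
Mevalonate is present, so UlmR is inactive.
Required activator UlmR is absent, so *kosB* is not transcribed.
So KosB is not produced.
VelR is produced constitutively and is active.
No repressor is bound and VelR is active, so *morK* is transcribed.
→ *morK* is ON in A.
Condition B:
Itaconate is present, so PurA is inactive.
Homoserine is present, so LutJ is active.
Required activator PurA is absent, so *jovS* is not transcribed.
So JovS is not produced.
Mevalonate is present, so UlmR is inactive.
Required activator UlmR is absent, so *kosB* is not transcribed.
So KosB is not produced.
VelR is produced constitutively and is active.
No repressor is bound and VelR is active, so *morK* is transcribed.
→ *morK* is ON in B.

both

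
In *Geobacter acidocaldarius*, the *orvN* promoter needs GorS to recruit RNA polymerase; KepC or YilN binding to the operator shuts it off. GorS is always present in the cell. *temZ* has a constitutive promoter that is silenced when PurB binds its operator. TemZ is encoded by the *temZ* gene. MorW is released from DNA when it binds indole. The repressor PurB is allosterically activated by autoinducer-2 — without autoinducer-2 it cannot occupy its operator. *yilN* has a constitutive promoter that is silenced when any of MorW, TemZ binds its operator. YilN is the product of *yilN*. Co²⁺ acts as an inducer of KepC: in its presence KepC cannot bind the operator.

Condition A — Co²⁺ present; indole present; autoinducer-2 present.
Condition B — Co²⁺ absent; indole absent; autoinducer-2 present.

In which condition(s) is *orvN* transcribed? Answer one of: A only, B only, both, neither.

neither

Condition A:
Co²⁺ is present, so KepC is inactive.
GorS is produced constitutively and is active.
Indole is present, so MorW is inactive.
Autoinducer-2 is present, so PurB is active.
With repressor PurB bound, *temZ* is not transcribed.
So TemZ is not produced.
With no repressor bound, *yilN* is transcribed.
So YilN is produced and active.
With repressor YilN bound, *orvN* is not transcribed.
→ *orvN* is OFF in A.
Condition B:
Co²⁺ is absent, so KepC is active.
GorS is produced constitutively and is active.
Indole is absent, so MorW is active.
Autoinducer-2 is present, so PurB is active.
With repressor PurB bound, *temZ* is not transcribed.
So TemZ is not produced.
With repressor MorW bound, *yilN* is not transcribed.
So YilN is not produced.
With repressor KepC bound, *orvN* is not transcribed.
→ *orvN* is OFF in B.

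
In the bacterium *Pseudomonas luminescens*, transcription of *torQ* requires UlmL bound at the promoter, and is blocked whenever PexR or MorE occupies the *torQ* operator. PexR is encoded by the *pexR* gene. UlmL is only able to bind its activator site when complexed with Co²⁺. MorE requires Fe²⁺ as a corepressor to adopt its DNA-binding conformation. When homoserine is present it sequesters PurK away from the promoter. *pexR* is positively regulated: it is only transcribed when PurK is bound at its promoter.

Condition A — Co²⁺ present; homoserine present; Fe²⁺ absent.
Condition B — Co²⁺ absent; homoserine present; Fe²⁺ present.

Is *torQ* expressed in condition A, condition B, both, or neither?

A only

Condition A:
Co²⁺ is present, so UlmL is active.
Homoserine is present, so PurK is inactive.
Required activator PurK is absent, so *pexR* is not transcribed.
So PexR is not produced.
Fe²⁺ is absent, so MorE is inactive.
No repressor is bound and UlmL is active, so *torQ* is transcribed.
→ *torQ* is ON in A.
Condition B:
Co²⁺ is absent, so UlmL is inactive.
Homoserine is present, so PurK is inactive.
Required activator PurK is absent, so *pexR* is not transcribed.
So PexR is not produced.
Fe²⁺ is present, so MorE is active.
With repressor MorE bound, *torQ* is not transcribed.
→ *torQ* is OFF in B.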